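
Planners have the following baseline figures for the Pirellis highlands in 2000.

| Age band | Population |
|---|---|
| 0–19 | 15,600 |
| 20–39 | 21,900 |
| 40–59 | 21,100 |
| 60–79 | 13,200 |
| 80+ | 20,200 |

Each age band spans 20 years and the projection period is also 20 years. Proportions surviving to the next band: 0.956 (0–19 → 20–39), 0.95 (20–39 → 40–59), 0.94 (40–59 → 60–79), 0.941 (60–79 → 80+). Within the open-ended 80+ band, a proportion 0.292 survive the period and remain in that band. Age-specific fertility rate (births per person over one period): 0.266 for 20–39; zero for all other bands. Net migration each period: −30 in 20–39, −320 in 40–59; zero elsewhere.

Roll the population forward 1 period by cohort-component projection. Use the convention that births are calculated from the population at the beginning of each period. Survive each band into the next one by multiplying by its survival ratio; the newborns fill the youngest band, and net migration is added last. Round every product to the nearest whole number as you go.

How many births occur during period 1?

5825

[period 1]
Births: 21900 × 0.266 = 5825
20–39: 15600 × 0.956 = 14914
40–59: 21900 × 0.95 = 20805
60–79: 21100 × 0.94 = 19834
80+: 13200 × 0.941 + 20200 × 0.292 = 12421 + 5898 = 18319
Net migration: 20–39 − 30 → 14884; 40–59 − 320 → 20485
Population now: 0–19=5825, 20–39=14884, 40–59=20485, 60–79=19834, 80+=18319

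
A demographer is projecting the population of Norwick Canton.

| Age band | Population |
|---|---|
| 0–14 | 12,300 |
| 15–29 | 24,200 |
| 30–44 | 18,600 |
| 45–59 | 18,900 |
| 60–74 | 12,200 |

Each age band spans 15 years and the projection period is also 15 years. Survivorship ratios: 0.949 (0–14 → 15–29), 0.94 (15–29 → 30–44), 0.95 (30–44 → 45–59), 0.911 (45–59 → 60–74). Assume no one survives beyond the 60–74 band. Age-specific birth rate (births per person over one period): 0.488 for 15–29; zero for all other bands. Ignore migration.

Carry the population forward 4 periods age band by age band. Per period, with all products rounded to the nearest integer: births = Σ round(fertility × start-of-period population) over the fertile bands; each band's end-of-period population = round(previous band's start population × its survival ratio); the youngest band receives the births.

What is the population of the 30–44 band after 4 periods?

Let group 1 be 0–14 through group 5 = 60–74.
After projecting period 1:
Births: 24200 × 0.488 = 11810
Group 2: 12300 × 0.949 = 11673
Group 3: 24200 × 0.94 = 22748
Group 4: 18600 × 0.95 = 17670
Group 5: 18900 × 0.911 = 17218
Giving 11810 / 11673 / 22748 / 17670 / 17218.
After projecting period 2:
Births: 11673 × 0.488 = 5696
Group 2: 11810 × 0.949 = 11208
Group 3: 11673 × 0.94 = 10973
Group 4: 22748 × 0.95 = 21611
Group 5: 17670 × 0.911 = 16097
Giving 5696 / 11208 / 10973 / 21611 / 16097.
After projecting period 3:
Births: 11208 × 0.488 = 5470
Group 2: 5696 × 0.949 = 5406
Group 3: 11208 × 0.94 = 10536
Group 4: 10973 × 0.95 = 10424
Group 5: 21611 × 0.911 = 19688
Giving 5470 / 5406 / 10536 / 10424 / 19688.
After projecting period 4:
Births: 5406 × 0.488 = 2638
Group 2: 5470 × 0.949 = 5191
Group 3: 5406 × 0.94 = 5082
Group 4: 10536 × 0.95 = 10009
Group 5: 10424 × 0.911 = 9496
Giving 2638 / 5191 / 5082 / 10009 / 9496.

5082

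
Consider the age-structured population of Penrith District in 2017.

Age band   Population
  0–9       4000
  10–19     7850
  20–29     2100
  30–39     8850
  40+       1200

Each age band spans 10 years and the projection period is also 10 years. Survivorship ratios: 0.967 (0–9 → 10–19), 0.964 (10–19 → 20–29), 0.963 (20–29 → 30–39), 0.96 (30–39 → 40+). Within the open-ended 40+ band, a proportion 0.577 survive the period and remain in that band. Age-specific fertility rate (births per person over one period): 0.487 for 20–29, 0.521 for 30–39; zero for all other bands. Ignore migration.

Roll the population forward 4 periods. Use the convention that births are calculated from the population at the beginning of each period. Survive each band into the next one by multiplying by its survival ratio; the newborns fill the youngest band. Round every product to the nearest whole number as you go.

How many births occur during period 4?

Call the bands 1 to 5, youngest first.
[period 1]
Births: 2100 × 0.487 = 1023, 8850 × 0.521 = 4611 → total 5634
Band 2: 4000 × 0.967 = 3868
Band 3: 7850 × 0.964 = 7567
Band 4: 2100 × 0.963 = 2022
Band 5: 8850 × 0.96 + 1200 × 0.577 = 8496 + 692 = 9188
Population now: 0–9=5634, 10–19=3868, 20–29=7567, 30–39=2022, 40+=9188
[period 2]
Births: 7567 × 0.487 = 3685, 2022 × 0.521 = 1053 → total 4738
Band 2: 5634 × 0.967 = 5448
Band 3: 3868 × 0.964 = 3729
Band 4: 7567 × 0.963 = 7287
Band 5: 2022 × 0.96 + 9188 × 0.577 = 1941 + 5301 = 7242
Population now: 0–9=4738, 10–19=5448, 20–29=3729, 30–39=7287, 40+=7242
[period 3]
Births: 3729 × 0.487 = 1816, 7287 × 0.521 = 3797 → total 5613
Band 2: 4738 × 0.967 = 4582
Band 3: 5448 × 0.964 = 5252
Band 4: 3729 × 0.963 = 3591
Band 5: 7287 × 0.96 + 7242 × 0.577 = 6996 + 4179 = 11175
Population now: 0–9=5613, 10–19=4582, 20–29=5252, 30–39=3591, 40+=11175
[period 4]
Births: 5252 × 0.487 = 2558, 3591 × 0.521 = 1871 → total 4429
Band 2: 5613 × 0.967 = 5428
Band 3: 4582 × 0.964 = 4417
Band 4: 5252 × 0.963 = 5058
Band 5: 3591 × 0.96 + 11175 × 0.577 = 3447 + 6448 = 9895
Population now: 0–9=4429, 10–19=5428, 20–29=4417, 30–39=5058, 40+=9895

4429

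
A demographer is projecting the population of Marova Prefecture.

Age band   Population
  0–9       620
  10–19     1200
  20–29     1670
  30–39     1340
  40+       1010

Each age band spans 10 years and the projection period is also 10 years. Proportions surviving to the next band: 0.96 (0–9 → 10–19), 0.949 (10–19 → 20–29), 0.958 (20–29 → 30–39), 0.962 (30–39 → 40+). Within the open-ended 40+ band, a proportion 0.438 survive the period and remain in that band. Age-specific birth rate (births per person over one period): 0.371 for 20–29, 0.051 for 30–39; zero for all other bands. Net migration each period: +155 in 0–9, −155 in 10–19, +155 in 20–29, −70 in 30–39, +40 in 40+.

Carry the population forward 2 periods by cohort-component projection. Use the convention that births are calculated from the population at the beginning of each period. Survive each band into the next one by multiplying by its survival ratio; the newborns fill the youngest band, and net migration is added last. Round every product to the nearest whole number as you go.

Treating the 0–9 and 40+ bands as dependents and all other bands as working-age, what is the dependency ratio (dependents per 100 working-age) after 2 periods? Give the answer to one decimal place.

125.2

Call the bands 1 to 5, youngest first.
After projecting period 1:
Births: 1670 * 0.371 = 620 ; 1340 * 0.051 = 68 → 688
Band 2: 620 * 0.96 = 595
Band 3: 1200 * 0.949 = 1139
Band 4: 1670 * 0.958 = 1600
Band 5: 1340 * 0.962 + 1010 * 0.438 = 1289 + 442 = 1731
Net migration: Band 1 + 155 → 843; Band 2 − 155 → 440; Band 3 + 155 → 1294; Band 4 − 70 → 1530; Band 5 + 40 → 1771
Giving 843 / 440 / 1294 / 1530 / 1771.
After projecting period 2:
Births: 1294 * 0.371 = 480 ; 1530 * 0.051 = 78 → 558
Band 2: 843 * 0.96 = 809
Band 3: 440 * 0.949 = 418
Band 4: 1294 * 0.958 = 1240
Band 5: 1530 * 0.962 + 1771 * 0.438 = 1472 + 776 = 2248
Net migration: Band 1 + 155 → 713; Band 2 − 155 → 654; Band 3 + 155 → 573; Band 4 − 70 → 1170; Band 5 + 40 → 2288
Giving 713 / 654 / 573 / 1170 / 2288.
Dependents (band 0–9 + band 40+) = 713 + 2288 = 3001; working-age = 2397; ratio = 3001/2397 × 100 = 125.2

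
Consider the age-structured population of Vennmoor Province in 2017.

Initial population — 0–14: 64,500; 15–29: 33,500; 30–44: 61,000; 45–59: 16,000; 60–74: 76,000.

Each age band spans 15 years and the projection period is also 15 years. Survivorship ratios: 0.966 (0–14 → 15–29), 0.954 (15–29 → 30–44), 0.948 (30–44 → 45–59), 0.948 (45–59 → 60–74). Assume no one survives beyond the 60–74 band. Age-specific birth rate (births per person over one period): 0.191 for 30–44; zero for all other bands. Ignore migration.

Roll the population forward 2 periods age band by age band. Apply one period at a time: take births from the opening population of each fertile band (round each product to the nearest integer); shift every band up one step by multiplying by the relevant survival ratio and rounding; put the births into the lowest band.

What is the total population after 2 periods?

Period 1:
Births: 61000 × 0.191 = 11651
15–29: 64500 × 0.966 = 62307
30–44: 33500 × 0.954 = 31959
45–59: 61000 × 0.948 = 57828
60–74: 16000 × 0.948 = 15168
→ [11651, 62307, 31959, 57828, 15168]
Period 2:
Births: 31959 × 0.191 = 6104
15–29: 11651 × 0.966 = 11255
30–44: 62307 × 0.954 = 59441
45–59: 31959 × 0.948 = 30297
60–74: 57828 × 0.948 = 54821
→ [6104, 11255, 59441, 30297, 54821]
Total after period 2: 6104 + 11255 + 59441 + 30297 + 54821 = 161918

161918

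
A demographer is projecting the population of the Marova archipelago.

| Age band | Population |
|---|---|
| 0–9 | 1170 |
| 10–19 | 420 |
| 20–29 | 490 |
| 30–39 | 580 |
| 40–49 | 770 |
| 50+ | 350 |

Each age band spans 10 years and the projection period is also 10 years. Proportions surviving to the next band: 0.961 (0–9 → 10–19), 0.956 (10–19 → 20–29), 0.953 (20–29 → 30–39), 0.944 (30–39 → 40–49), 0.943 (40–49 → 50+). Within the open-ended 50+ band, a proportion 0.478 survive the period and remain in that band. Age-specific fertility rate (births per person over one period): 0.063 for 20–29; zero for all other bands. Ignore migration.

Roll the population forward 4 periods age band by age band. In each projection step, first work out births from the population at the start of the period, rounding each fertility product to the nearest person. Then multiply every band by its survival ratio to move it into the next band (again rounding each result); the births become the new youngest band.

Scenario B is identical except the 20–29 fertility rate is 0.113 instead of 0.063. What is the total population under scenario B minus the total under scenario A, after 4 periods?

Period 1.
Births: 490 * 0.063 = 31
10–19: 1170 * 0.961 = 1124
20–29: 420 * 0.956 = 402
30–39: 490 * 0.953 = 467
40–49: 580 * 0.944 = 548
50+: 770 * 0.943 + 350 * 0.478 = 726 + 167 = 893
→ [31, 1124, 402, 467, 548, 893]
Period 2.
Births: 402 * 0.063 = 25
10–19: 31 * 0.961 = 30
20–29: 1124 * 0.956 = 1075
30–39: 402 * 0.953 = 383
40–49: 467 * 0.944 = 441
50+: 548 * 0.943 + 893 * 0.478 = 517 + 427 = 944
→ [25, 30, 1075, 383, 441, 944]
Period 3.
Births: 1075 * 0.063 = 68
10–19: 25 * 0.961 = 24
20–29: 30 * 0.956 = 29
30–39: 1075 * 0.953 = 1024
40–49: 383 * 0.944 = 362
50+: 441 * 0.943 + 944 * 0.478 = 416 + 451 = 867
→ [68, 24, 29, 1024, 362, 867]
Period 4.
Births: 29 * 0.063 = 2
10–19: 68 * 0.961 = 65
20–29: 24 * 0.956 = 23
30–39: 29 * 0.953 = 28
40–49: 1024 * 0.944 = 967
50+: 362 * 0.943 + 867 * 0.478 = 341 + 414 = 755
→ [2, 65, 23, 28, 967, 755]
Scenario A total after 4 periods: 1840
Scenario B projection —
Period 1.
Births: 490 * 0.113 = 55
10–19: 1170 * 0.961 = 1124
20–29: 420 * 0.956 = 402
30–39: 490 * 0.953 = 467
40–49: 580 * 0.944 = 548
50+: 770 * 0.943 + 350 * 0.478 = 726 + 167 = 893
→ [55, 1124, 402, 467, 548, 893]
Period 2.
Births: 402 * 0.113 = 45
10–19: 55 * 0.961 = 53
20–29: 1124 * 0.956 = 1075
30–39: 402 * 0.953 = 383
40–49: 467 * 0.944 = 441
50+: 548 * 0.943 + 893 * 0.478 = 517 + 427 = 944
→ [45, 53, 1075, 383, 441, 944]
Period 3.
Births: 1075 * 0.113 = 121
10–19: 45 * 0.961 = 43
20–29: 53 * 0.956 = 51
30–39: 1075 * 0.953 = 1024
40–49: 383 * 0.944 = 362
50+: 441 * 0.943 + 944 * 0.478 = 416 + 451 = 867
→ [121, 43, 51, 1024, 362, 867]
Period 4.
Births: 51 * 0.113 = 6
10–19: 121 * 0.961 = 116
20–29: 43 * 0.956 = 41
30–39: 51 * 0.953 = 49
40–49: 1024 * 0.944 = 967
50+: 362 * 0.943 + 867 * 0.478 = 341 + 414 = 755
→ [6, 116, 41, 49, 967, 755]
Scenario B total after 4 periods: 1934
Difference B − A = 1934 − 1840 = 94

94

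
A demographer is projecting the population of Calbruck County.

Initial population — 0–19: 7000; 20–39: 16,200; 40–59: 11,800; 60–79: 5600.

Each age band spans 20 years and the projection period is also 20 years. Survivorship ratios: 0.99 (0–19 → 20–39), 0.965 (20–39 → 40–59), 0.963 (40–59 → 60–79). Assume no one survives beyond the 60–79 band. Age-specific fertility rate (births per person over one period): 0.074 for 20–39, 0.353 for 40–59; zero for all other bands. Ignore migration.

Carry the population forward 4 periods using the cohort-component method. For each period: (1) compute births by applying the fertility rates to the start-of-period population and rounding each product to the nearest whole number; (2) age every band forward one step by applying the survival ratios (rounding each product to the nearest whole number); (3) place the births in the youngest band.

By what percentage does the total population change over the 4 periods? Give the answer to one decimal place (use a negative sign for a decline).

-61.4

[period 1]
Births: 16200 * 0.074 = 1199, 11800 * 0.353 = 4165 → total 5364
20–39: 7000 * 0.99 = 6930
40–59: 16200 * 0.965 = 15633
60–79: 11800 * 0.963 = 11363
Population now: 0–19=5364, 20–39=6930, 40–59=15633, 60–79=11363
[period 2]
Births: 6930 * 0.074 = 513, 15633 * 0.353 = 5518 → total 6031
20–39: 5364 * 0.99 = 5310
40–59: 6930 * 0.965 = 6687
60–79: 15633 * 0.963 = 15055
Population now: 0–19=6031, 20–39=5310, 40–59=6687, 60–79=15055
[period 3]
Births: 5310 * 0.074 = 393, 6687 * 0.353 = 2361 → total 2754
20–39: 6031 * 0.99 = 5971
40–59: 5310 * 0.965 = 5124
60–79: 6687 * 0.963 = 6440
Population now: 0–19=2754, 20–39=5971, 40–59=5124, 60–79=6440
[period 4]
Births: 5971 * 0.074 = 442, 5124 * 0.353 = 1809 → total 2251
20–39: 2754 * 0.99 = 2726
40–59: 5971 * 0.965 = 5762
60–79: 5124 * 0.963 = 4934
Population now: 0–19=2251, 20–39=2726, 40–59=5762, 60–79=4934
Total: 40600 → 15673; change = -24927; percentage change = -61.4%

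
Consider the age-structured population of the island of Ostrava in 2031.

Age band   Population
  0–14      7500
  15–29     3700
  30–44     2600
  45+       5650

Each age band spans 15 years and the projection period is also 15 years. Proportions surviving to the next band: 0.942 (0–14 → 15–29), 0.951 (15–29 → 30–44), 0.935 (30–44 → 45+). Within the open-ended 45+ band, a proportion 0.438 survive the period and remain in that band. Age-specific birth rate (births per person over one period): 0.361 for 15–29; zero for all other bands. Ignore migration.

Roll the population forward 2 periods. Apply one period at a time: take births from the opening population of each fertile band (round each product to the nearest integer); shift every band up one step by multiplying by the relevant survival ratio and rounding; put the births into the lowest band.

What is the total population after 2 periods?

Numbering the groups 1..4 from youngest to oldest:
After projecting period 1:
Births: 3700 × 0.361 = 1336
Group 2: 7500 × 0.942 = 7065
Group 3: 3700 × 0.951 = 3519
Group 4: 2600 × 0.935 + 5650 × 0.438 = 2431 + 2475 = 4906
Giving 1336 / 7065 / 3519 / 4906.
After projecting period 2:
Births: 7065 × 0.361 = 2550
Group 2: 1336 × 0.942 = 1259
Group 3: 7065 × 0.951 = 6719
Group 4: 3519 × 0.935 + 4906 × 0.438 = 3290 + 2149 = 5439
Giving 2550 / 1259 / 6719 / 5439.
Total after period 2: 2550 + 1259 + 6719 + 5439 = 15967

15967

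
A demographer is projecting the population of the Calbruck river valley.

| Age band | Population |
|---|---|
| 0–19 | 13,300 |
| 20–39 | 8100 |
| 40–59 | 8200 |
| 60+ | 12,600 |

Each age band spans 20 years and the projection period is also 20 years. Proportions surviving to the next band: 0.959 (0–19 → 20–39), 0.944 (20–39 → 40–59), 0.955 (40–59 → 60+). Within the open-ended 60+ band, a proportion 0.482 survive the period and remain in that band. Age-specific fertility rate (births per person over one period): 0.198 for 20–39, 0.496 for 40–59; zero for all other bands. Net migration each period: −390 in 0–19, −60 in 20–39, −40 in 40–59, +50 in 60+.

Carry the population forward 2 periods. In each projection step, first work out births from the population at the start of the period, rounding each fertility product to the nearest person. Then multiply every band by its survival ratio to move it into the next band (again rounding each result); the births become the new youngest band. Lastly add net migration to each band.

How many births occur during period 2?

Numbering the bands 1..4 from youngest to oldest:
— Period 1 —
Births: 8100 × 0.198 = 1604, 8200 × 0.496 = 4067 → 5671
Band 2: 13300 × 0.959 = 12755
Band 3: 8100 × 0.944 = 7646
Band 4: 8200 × 0.955 + 12600 × 0.482 = 7831 + 6073 = 13904
Net migration: Band 1 − 390 → 5281; Band 2 − 60 → 12695; Band 3 − 40 → 7606; Band 4 + 50 → 13954
Population now: 0–19=5281, 20–39=12695, 40–59=7606, 60+=13954
— Period 2 —
Births: 12695 × 0.198 = 2514, 7606 × 0.496 = 3773 → 6287
Band 2: 5281 × 0.959 = 5064
Band 3: 12695 × 0.944 = 11984
Band 4: 7606 × 0.955 + 13954 × 0.482 = 7264 + 6726 = 13990
Net migration: Band 1 − 390 → 5897; Band 2 − 60 → 5004; Band 3 − 40 → 11944; Band 4 + 50 → 14040
Population now: 0–19=5897, 20–39=5004, 40–59=11944, 60+=14040

6287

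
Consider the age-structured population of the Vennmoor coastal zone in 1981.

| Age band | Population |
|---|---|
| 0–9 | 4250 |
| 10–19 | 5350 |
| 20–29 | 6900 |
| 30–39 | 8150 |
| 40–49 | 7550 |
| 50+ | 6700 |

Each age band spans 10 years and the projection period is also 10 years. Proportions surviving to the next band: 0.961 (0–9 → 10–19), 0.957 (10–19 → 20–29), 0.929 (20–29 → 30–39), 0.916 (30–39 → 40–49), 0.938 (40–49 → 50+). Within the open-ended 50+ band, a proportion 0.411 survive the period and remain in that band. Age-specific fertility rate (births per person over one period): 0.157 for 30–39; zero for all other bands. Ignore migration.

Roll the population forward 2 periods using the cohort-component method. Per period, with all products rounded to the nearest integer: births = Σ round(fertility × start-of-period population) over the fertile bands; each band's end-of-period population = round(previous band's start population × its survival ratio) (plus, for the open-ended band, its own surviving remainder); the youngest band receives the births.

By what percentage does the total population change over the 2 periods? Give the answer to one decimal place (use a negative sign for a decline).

(Groups numbered youngest = 1 to oldest = 6.)
[period 1]
Births: 8150 * 0.157 = 1280
Group 2: 4250 * 0.961 = 4084
Group 3: 5350 * 0.957 = 5120
Group 4: 6900 * 0.929 = 6410
Group 5: 8150 * 0.916 = 7465
Group 6: 7550 * 0.938 + 6700 * 0.411 = 7082 + 2754 = 9836
End of period: [1280, 4084, 5120, 6410, 7465, 9836]
[period 2]
Births: 6410 * 0.157 = 1006
Group 2: 1280 * 0.961 = 1230
Group 3: 4084 * 0.957 = 3908
Group 4: 5120 * 0.929 = 4756
Group 5: 6410 * 0.916 = 5872
Group 6: 7465 * 0.938 + 9836 * 0.411 = 7002 + 4043 = 11045
End of period: [1006, 1230, 3908, 4756, 5872, 11045]
Total: 38900 → 27817; change = -11083; percentage change = -28.5%

-28.5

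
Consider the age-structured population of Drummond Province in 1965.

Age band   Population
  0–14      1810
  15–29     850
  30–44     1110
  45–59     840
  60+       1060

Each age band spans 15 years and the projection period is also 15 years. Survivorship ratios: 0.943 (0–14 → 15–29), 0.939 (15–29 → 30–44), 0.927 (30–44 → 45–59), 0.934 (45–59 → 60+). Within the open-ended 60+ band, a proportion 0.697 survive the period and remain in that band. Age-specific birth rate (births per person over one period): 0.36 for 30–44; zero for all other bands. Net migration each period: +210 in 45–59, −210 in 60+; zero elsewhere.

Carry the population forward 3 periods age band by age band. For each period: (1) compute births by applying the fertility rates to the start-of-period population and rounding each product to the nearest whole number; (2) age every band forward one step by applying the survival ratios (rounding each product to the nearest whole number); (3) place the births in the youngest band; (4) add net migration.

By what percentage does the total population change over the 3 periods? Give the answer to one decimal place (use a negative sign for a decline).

After projecting period 1:
Births: 1110 × 0.36 = 400
15–29: 1810 × 0.943 = 1707
30–44: 850 × 0.939 = 798
45–59: 1110 × 0.927 = 1029
60+: 840 × 0.934 + 1060 × 0.697 = 785 + 739 = 1524
Net migration: 45–59 + 210 → 1239; 60+ − 210 → 1314
→ [400, 1707, 798, 1239, 1314]
After projecting period 2:
Births: 798 × 0.36 = 287
15–29: 400 × 0.943 = 377
30–44: 1707 × 0.939 = 1603
45–59: 798 × 0.927 = 740
60+: 1239 × 0.934 + 1314 × 0.697 = 1157 + 916 = 2073
Net migration: 45–59 + 210 → 950; 60+ − 210 → 1863
→ [287, 377, 1603, 950, 1863]
After projecting period 3:
Births: 1603 × 0.36 = 577
15–29: 287 × 0.943 = 271
30–44: 377 × 0.939 = 354
45–59: 1603 × 0.927 = 1486
60+: 950 × 0.934 + 1863 × 0.697 = 887 + 1299 = 2186
Net migration: 45–59 + 210 → 1696; 60+ − 210 → 1976
→ [577, 271, 354, 1696, 1976]
Total: 5670 → 4874; change = -796; percentage change = -14.0%

-14.0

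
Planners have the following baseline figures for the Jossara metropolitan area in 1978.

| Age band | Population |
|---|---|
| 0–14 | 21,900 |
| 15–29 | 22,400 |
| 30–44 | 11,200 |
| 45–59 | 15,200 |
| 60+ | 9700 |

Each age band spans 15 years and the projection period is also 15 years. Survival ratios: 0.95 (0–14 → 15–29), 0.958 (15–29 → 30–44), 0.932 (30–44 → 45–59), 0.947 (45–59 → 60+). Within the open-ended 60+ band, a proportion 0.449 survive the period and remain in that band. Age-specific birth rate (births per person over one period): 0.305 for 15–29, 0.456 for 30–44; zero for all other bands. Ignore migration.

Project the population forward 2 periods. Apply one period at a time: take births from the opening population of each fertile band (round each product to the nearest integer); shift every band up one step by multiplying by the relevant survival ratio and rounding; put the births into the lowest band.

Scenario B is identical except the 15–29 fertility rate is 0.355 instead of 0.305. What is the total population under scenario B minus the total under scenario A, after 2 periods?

2104

Call the bands 1 to 5, youngest first.
Period 1:
Births: 22400 × 0.305 = 6832, 11200 × 0.456 = 5107 → 11939
Band 2: 21900 × 0.95 = 20805
Band 3: 22400 × 0.958 = 21459
Band 4: 11200 × 0.932 = 10438
Band 5: 15200 × 0.947 + 9700 × 0.449 = 14394 + 4355 = 18749
End of period: [11939, 20805, 21459, 10438, 18749]
Period 2:
Births: 20805 × 0.305 = 6346, 21459 × 0.456 = 9785 → 16131
Band 2: 11939 × 0.95 = 11342
Band 3: 20805 × 0.958 = 19931
Band 4: 21459 × 0.932 = 20000
Band 5: 10438 × 0.947 + 18749 × 0.449 = 9885 + 8418 = 18303
End of period: [16131, 11342, 19931, 20000, 18303]
Scenario A total after 2 periods: 85707
Scenario B projection —
Period 1:
Births: 22400 × 0.355 = 7952, 11200 × 0.456 = 5107 → 13059
Band 2: 21900 × 0.95 = 20805
Band 3: 22400 × 0.958 = 21459
Band 4: 11200 × 0.932 = 10438
Band 5: 15200 × 0.947 + 9700 × 0.449 = 14394 + 4355 = 18749
End of period: [13059, 20805, 21459, 10438, 18749]
Period 2:
Births: 20805 × 0.355 = 7386, 21459 × 0.456 = 9785 → 17171
Band 2: 13059 × 0.95 = 12406
Band 3: 20805 × 0.958 = 19931
Band 4: 21459 × 0.932 = 20000
Band 5: 10438 × 0.947 + 18749 × 0.449 = 9885 + 8418 = 18303
End of period: [17171, 12406, 19931, 20000, 18303]
Scenario B total after 2 periods: 87811
Difference B − A = 87811 − 85707 = 2104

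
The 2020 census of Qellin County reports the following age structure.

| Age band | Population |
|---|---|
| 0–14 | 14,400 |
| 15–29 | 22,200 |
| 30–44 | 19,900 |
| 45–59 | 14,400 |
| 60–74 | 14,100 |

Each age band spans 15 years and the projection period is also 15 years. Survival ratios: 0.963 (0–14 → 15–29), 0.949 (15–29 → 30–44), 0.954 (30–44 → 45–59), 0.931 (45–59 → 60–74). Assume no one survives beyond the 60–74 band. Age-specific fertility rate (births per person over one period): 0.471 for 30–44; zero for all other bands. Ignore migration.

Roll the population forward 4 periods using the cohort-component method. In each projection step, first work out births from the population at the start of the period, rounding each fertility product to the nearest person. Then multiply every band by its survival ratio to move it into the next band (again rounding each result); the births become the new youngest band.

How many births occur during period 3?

— Period 1 —
Births: 19900 * 0.471 = 9373
15–29: 14400 * 0.963 = 13867
30–44: 22200 * 0.949 = 21068
45–59: 19900 * 0.954 = 18985
60–74: 14400 * 0.931 = 13406
→ [9373, 13867, 21068, 18985, 13406]
— Period 2 —
Births: 21068 * 0.471 = 9923
15–29: 9373 * 0.963 = 9026
30–44: 13867 * 0.949 = 13160
45–59: 21068 * 0.954 = 20099
60–74: 18985 * 0.931 = 17675
→ [9923, 9026, 13160, 20099, 17675]
— Period 3 —
Births: 13160 * 0.471 = 6198
15–29: 9923 * 0.963 = 9556
30–44: 9026 * 0.949 = 8566
45–59: 13160 * 0.954 = 12555
60–74: 20099 * 0.931 = 18712
→ [6198, 9556, 8566, 12555, 18712]

6198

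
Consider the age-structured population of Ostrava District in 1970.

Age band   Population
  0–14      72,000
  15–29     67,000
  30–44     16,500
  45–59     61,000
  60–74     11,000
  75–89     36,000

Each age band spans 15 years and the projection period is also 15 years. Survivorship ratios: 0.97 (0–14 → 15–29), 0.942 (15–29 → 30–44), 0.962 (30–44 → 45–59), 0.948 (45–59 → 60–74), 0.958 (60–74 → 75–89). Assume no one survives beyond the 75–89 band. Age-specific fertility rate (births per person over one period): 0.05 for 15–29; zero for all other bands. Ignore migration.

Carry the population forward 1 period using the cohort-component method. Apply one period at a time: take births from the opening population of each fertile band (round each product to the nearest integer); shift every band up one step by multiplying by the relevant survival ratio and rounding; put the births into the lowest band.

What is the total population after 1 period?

(Groups numbered youngest = 1 to oldest = 6.)
— Period 1 —
Births: 67000 * 0.05 = 3350
Group 2: 72000 * 0.97 = 69840
Group 3: 67000 * 0.942 = 63114
Group 4: 16500 * 0.962 = 15873
Group 5: 61000 * 0.948 = 57828
Group 6: 11000 * 0.958 = 10538
End of period: [3350, 69840, 63114, 15873, 57828, 10538]
Total after period 1: 3350 + 69840 + 63114 + 15873 + 57828 + 10538 = 220543

220543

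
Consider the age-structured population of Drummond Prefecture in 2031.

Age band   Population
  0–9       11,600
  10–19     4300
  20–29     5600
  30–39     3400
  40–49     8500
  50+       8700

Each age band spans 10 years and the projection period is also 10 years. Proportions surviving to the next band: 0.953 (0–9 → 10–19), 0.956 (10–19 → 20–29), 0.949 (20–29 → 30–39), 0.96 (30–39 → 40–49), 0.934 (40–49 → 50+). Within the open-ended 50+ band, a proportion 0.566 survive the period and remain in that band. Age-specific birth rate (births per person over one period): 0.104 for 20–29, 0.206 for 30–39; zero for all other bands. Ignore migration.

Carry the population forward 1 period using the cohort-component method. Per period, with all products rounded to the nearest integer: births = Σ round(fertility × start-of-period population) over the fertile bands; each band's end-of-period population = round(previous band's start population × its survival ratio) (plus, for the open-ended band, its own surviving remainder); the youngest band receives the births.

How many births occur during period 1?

1282

Period 1:
Births: 5600 × 0.104 = 582  |  3400 × 0.206 = 700 → 1282
10–19: 11600 × 0.953 = 11055
20–29: 4300 × 0.956 = 4111
30–39: 5600 × 0.949 = 5314
40–49: 3400 × 0.96 = 3264
50+: 8500 × 0.934 + 8700 × 0.566 = 7939 + 4924 = 12863
Giving 1282 / 11055 / 4111 / 5314 / 3264 / 12863.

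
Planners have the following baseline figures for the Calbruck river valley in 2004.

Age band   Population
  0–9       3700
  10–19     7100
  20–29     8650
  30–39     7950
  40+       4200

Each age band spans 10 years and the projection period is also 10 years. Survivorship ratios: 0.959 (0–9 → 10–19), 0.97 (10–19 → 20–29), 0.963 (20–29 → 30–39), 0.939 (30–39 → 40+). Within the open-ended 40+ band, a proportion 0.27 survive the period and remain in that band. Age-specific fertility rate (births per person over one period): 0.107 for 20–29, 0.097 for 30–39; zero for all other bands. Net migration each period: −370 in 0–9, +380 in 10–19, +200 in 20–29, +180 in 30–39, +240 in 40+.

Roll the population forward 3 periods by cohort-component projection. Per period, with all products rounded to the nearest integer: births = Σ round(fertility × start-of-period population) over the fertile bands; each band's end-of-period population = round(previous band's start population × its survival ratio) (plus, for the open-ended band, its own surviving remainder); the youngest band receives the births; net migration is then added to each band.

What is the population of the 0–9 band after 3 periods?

After projecting period 1:
Births: 8650 * 0.107 = 926, 7950 * 0.097 = 771 — total 1697
10–19: 3700 * 0.959 = 3548
20–29: 7100 * 0.97 = 6887
30–39: 8650 * 0.963 = 8330
40+: 7950 * 0.939 + 4200 * 0.27 = 7465 + 1134 = 8599
Net migration: 0–9 − 370 → 1327; 10–19 + 380 → 3928; 20–29 + 200 → 7087; 30–39 + 180 → 8510; 40+ + 240 → 8839
End of period: [1327, 3928, 7087, 8510, 8839]
After projecting period 2:
Births: 7087 * 0.107 = 758, 8510 * 0.097 = 825 — total 1583
10–19: 1327 * 0.959 = 1273
20–29: 3928 * 0.97 = 3810
30–39: 7087 * 0.963 = 6825
40+: 8510 * 0.939 + 8839 * 0.27 = 7991 + 2387 = 10378
Net migration: 0–9 − 370 → 1213; 10–19 + 380 → 1653; 20–29 + 200 → 4010; 30–39 + 180 → 7005; 40+ + 240 → 10618
End of period: [1213, 1653, 4010, 7005, 10618]
After projecting period 3:
Births: 4010 * 0.107 = 429, 7005 * 0.097 = 679 — total 1108
10–19: 1213 * 0.959 = 1163
20–29: 1653 * 0.97 = 1603
30–39: 4010 * 0.963 = 3862
40+: 7005 * 0.939 + 10618 * 0.27 = 6578 + 2867 = 9445
Net migration: 0–9 − 370 → 738; 10–19 + 380 → 1543; 20–29 + 200 → 1803; 30–39 + 180 → 4042; 40+ + 240 → 9685
End of period: [738, 1543, 1803, 4042, 9685]

738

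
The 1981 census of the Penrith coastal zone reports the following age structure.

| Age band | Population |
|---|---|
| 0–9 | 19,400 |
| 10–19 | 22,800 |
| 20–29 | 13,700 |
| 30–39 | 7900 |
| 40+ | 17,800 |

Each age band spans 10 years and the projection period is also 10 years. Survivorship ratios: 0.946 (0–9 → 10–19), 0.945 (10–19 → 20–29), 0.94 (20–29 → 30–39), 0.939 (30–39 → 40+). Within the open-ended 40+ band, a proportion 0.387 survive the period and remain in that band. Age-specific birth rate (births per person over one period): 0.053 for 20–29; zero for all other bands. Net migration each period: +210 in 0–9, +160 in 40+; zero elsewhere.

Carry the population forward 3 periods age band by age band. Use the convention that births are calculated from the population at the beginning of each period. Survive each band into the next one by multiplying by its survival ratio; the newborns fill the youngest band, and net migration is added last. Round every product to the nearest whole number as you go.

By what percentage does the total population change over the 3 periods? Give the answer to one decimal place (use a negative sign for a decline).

[period 1]
Births: 13700 * 0.053 = 726
10–19: 19400 * 0.946 = 18352
20–29: 22800 * 0.945 = 21546
30–39: 13700 * 0.94 = 12878
40+: 7900 * 0.939 + 17800 * 0.387 = 7418 + 6889 = 14307
Net migration: 0–9 + 210 → 936; 40+ + 160 → 14467
End of period: [936, 18352, 21546, 12878, 14467]
[period 2]
Births: 21546 * 0.053 = 1142
10–19: 936 * 0.946 = 885
20–29: 18352 * 0.945 = 17343
30–39: 21546 * 0.94 = 20253
40+: 12878 * 0.939 + 14467 * 0.387 = 12092 + 5599 = 17691
Net migration: 0–9 + 210 → 1352; 40+ + 160 → 17851
End of period: [1352, 885, 17343, 20253, 17851]
[period 3]
Births: 17343 * 0.053 = 919
10–19: 1352 * 0.946 = 1279
20–29: 885 * 0.945 = 836
30–39: 17343 * 0.94 = 16302
40+: 20253 * 0.939 + 17851 * 0.387 = 19018 + 6908 = 25926
Net migration: 0–9 + 210 → 1129; 40+ + 160 → 26086
End of period: [1129, 1279, 836, 16302, 26086]
Total: 81600 → 45632; change = -35968; percentage change = -44.1%

-44.1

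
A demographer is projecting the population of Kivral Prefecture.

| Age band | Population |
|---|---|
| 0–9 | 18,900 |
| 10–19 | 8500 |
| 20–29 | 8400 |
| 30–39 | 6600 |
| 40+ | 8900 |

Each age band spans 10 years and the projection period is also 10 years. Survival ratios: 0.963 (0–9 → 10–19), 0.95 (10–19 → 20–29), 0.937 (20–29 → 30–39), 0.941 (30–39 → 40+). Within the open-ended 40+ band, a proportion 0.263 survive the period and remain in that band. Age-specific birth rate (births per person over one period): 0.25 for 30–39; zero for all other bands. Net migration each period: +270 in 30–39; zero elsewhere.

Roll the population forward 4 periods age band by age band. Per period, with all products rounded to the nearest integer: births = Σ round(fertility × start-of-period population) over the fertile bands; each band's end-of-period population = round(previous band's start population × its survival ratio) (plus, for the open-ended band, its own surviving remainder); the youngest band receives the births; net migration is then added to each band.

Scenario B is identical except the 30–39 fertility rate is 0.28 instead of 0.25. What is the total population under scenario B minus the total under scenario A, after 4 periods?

1112

Period 1.
Births: 6600 × 0.25 = 1650
10–19: 18900 × 0.963 = 18201
20–29: 8500 × 0.95 = 8075
30–39: 8400 × 0.937 = 7871
40+: 6600 × 0.941 + 8900 × 0.263 = 6211 + 2341 = 8552
Net migration: 30–39 + 270 → 8141
End of period: [1650, 18201, 8075, 8141, 8552]
Period 2.
Births: 8141 × 0.25 = 2035
10–19: 1650 × 0.963 = 1589
20–29: 18201 × 0.95 = 17291
30–39: 8075 × 0.937 = 7566
40+: 8141 × 0.941 + 8552 × 0.263 = 7661 + 2249 = 9910
Net migration: 30–39 + 270 → 7836
End of period: [2035, 1589, 17291, 7836, 9910]
Period 3.
Births: 7836 × 0.25 = 1959
10–19: 2035 × 0.963 = 1960
20–29: 1589 × 0.95 = 1510
30–39: 17291 × 0.937 = 16202
40+: 7836 × 0.941 + 9910 × 0.263 = 7374 + 2606 = 9980
Net migration: 30–39 + 270 → 16472
End of period: [1959, 1960, 1510, 16472, 9980]
Period 4.
Births: 16472 × 0.25 = 4118
10–19: 1959 × 0.963 = 1887
20–29: 1960 × 0.95 = 1862
30–39: 1510 × 0.937 = 1415
40+: 16472 × 0.941 + 9980 × 0.263 = 15500 + 2625 = 18125
Net migration: 30–39 + 270 → 1685
End of period: [4118, 1887, 1862, 1685, 18125]
Scenario A total after 4 periods: 27677
Scenario B projection —
Period 1.
Births: 6600 × 0.28 = 1848
10–19: 18900 × 0.963 = 18201
20–29: 8500 × 0.95 = 8075
30–39: 8400 × 0.937 = 7871
40+: 6600 × 0.941 + 8900 × 0.263 = 6211 + 2341 = 8552
Net migration: 30–39 + 270 → 8141
End of period: [1848, 18201, 8075, 8141, 8552]
Period 2.
Births: 8141 × 0.28 = 2279
10–19: 1848 × 0.963 = 1780
20–29: 18201 × 0.95 = 17291
30–39: 8075 × 0.937 = 7566
40+: 8141 × 0.941 + 8552 × 0.263 = 7661 + 2249 = 9910
Net migration: 30–39 + 270 → 7836
End of period: [2279, 1780, 17291, 7836, 9910]
Period 3.
Births: 7836 × 0.28 = 2194
10–19: 2279 × 0.963 = 2195
20–29: 1780 × 0.95 = 1691
30–39: 17291 × 0.937 = 16202
40+: 7836 × 0.941 + 9910 × 0.263 = 7374 + 2606 = 9980
Net migration: 30–39 + 270 → 16472
End of period: [2194, 2195, 1691, 16472, 9980]
Period 4.
Births: 16472 × 0.28 = 4612
10–19: 2194 × 0.963 = 2113
20–29: 2195 × 0.95 = 2085
30–39: 1691 × 0.937 = 1584
40+: 16472 × 0.941 + 9980 × 0.263 = 15500 + 2625 = 18125
Net migration: 30–39 + 270 → 1854
End of period: [4612, 2113, 2085, 1854, 18125]
Scenario B total after 4 periods: 28789
Difference B − A = 28789 − 27677 = 1112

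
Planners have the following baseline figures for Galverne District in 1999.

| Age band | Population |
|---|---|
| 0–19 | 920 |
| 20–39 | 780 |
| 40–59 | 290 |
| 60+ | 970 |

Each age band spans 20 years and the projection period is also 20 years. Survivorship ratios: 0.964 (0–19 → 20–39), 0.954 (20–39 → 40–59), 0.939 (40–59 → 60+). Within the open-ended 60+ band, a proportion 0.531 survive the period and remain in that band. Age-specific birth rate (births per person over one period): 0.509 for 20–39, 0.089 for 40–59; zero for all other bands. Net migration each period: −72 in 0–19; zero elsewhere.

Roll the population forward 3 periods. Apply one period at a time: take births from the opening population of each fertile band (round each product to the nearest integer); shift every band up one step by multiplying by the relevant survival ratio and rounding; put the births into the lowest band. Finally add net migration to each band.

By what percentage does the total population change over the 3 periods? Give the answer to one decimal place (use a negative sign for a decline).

-21.9

Let group 1 be 0–19 through group 4 = 60+.
[period 1]
Births: 780 * 0.509 = 397 ; 290 * 0.089 = 26 ⇒ total 423
Group 2: 920 * 0.964 = 887
Group 3: 780 * 0.954 = 744
Group 4: 290 * 0.939 + 970 * 0.531 = 272 + 515 = 787
Net migration: Group 1 − 72 → 351
End of period: [351, 887, 744, 787]
[period 2]
Births: 887 * 0.509 = 451 ; 744 * 0.089 = 66 ⇒ total 517
Group 2: 351 * 0.964 = 338
Group 3: 887 * 0.954 = 846
Group 4: 744 * 0.939 + 787 * 0.531 = 699 + 418 = 1117
Net migration: Group 1 − 72 → 445
End of period: [445, 338, 846, 1117]
[period 3]
Births: 338 * 0.509 = 172 ; 846 * 0.089 = 75 ⇒ total 247
Group 2: 445 * 0.964 = 429
Group 3: 338 * 0.954 = 322
Group 4: 846 * 0.939 + 1117 * 0.531 = 794 + 593 = 1387
Net migration: Group 1 − 72 → 175
End of period: [175, 429, 322, 1387]
Total: 2960 → 2313; change = -647; percentage change = -21.9%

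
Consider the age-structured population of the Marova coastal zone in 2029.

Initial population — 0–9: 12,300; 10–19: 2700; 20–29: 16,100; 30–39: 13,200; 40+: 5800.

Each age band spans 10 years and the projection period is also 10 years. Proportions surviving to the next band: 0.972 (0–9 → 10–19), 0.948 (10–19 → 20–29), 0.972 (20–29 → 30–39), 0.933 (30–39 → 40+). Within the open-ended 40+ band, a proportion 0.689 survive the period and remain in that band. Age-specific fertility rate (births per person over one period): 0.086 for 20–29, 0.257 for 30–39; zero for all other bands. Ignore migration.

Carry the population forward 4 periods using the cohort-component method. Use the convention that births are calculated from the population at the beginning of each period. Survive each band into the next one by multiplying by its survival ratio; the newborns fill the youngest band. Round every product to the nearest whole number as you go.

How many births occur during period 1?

After projecting period 1:
Births: 16100 × 0.086 = 1385  |  13200 × 0.257 = 3392 ⇒ total 4777
10–19: 12300 × 0.972 = 11956
20–29: 2700 × 0.948 = 2560
30–39: 16100 × 0.972 = 15649
40+: 13200 × 0.933 + 5800 × 0.689 = 12316 + 3996 = 16312
Giving 4777 / 11956 / 2560 / 15649 / 16312.

4777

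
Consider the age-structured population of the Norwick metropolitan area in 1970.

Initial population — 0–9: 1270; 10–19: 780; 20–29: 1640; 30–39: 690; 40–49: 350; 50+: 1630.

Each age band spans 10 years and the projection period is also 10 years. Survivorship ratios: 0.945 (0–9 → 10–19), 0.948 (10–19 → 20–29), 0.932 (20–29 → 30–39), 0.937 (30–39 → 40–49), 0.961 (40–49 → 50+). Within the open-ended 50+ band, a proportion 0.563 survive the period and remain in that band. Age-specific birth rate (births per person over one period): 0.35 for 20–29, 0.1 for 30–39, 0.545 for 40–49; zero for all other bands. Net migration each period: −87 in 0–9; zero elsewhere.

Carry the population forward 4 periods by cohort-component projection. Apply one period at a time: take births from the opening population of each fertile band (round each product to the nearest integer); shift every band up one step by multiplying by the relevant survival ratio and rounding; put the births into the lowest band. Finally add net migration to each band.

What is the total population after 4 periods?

(Bands numbered youngest = 1 to oldest = 6.)
— Period 1 —
Births: 1640 × 0.35 = 574 ; 690 × 0.1 = 69 ; 350 × 0.545 = 191 → 834
Band 2: 1270 × 0.945 = 1200
Band 3: 780 × 0.948 = 739
Band 4: 1640 × 0.932 = 1528
Band 5: 690 × 0.937 = 647
Band 6: 350 × 0.961 + 1630 × 0.563 = 336 + 918 = 1254
Net migration: Band 1 − 87 → 747
→ [747, 1200, 739, 1528, 647, 1254]
— Period 2 —
Births: 739 × 0.35 = 259 ; 1528 × 0.1 = 153 ; 647 × 0.545 = 353 → 765
Band 2: 747 × 0.945 = 706
Band 3: 1200 × 0.948 = 1138
Band 4: 739 × 0.932 = 689
Band 5: 1528 × 0.937 = 1432
Band 6: 647 × 0.961 + 1254 × 0.563 = 622 + 706 = 1328
Net migration: Band 1 − 87 → 678
→ [678, 706, 1138, 689, 1432, 1328]
— Period 3 —
Births: 1138 × 0.35 = 398 ; 689 × 0.1 = 69 ; 1432 × 0.545 = 780 → 1247
Band 2: 678 × 0.945 = 641
Band 3: 706 × 0.948 = 669
Band 4: 1138 × 0.932 = 1061
Band 5: 689 × 0.937 = 646
Band 6: 1432 × 0.961 + 1328 × 0.563 = 1376 + 748 = 2124
Net migration: Band 1 − 87 → 1160
→ [1160, 641, 669, 1061, 646, 2124]
— Period 4 —
Births: 669 × 0.35 = 234 ; 1061 × 0.1 = 106 ; 646 × 0.545 = 352 → 692
Band 2: 1160 × 0.945 = 1096
Band 3: 641 × 0.948 = 608
Band 4: 669 × 0.932 = 624
Band 5: 1061 × 0.937 = 994
Band 6: 646 × 0.961 + 2124 × 0.563 = 621 + 1196 = 1817
Net migration: Band 1 − 87 → 605
→ [605, 1096, 608, 624, 994, 1817]
Total after period 4: 605 + 1096 + 608 + 624 + 994 + 1817 = 5744

5744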